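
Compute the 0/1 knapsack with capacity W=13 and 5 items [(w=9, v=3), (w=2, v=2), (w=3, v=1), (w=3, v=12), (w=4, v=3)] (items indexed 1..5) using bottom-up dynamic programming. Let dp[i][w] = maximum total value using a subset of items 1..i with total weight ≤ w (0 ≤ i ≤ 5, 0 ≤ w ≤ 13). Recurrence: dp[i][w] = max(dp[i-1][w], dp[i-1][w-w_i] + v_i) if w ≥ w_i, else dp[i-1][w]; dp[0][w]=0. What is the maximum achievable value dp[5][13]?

i\w   0   1   2   3   4   5   6   7   8   9  10  11  12  13
  0   0   0   0   0   0   0   0   0   0   0   0   0   0   0
  1   0   0   0   0   0   0   0   0   0   3   3   3   3   3
  2   0   0   2   2   2   2   2   2   2   3   3   5   5   5
  3   0   0   2   2   2   3   3   3   3   3   3   5   5   5
  4   0   0   2  12  12  14  14  14  15  15  15  15  15  15
  5   0   0   2  12  12  14  14  15  15  17  17  17  18  18

18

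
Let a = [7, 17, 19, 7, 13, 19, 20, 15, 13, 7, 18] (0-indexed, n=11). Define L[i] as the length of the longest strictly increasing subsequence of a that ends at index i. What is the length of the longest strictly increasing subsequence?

4

   i    0    1    2    3    4    5    6    7    8    9   10
a[i]    7   17   19    7   13   19   20   15   13    7   18
L[i]    1    2    3    1    2    3    4    3    2    1    4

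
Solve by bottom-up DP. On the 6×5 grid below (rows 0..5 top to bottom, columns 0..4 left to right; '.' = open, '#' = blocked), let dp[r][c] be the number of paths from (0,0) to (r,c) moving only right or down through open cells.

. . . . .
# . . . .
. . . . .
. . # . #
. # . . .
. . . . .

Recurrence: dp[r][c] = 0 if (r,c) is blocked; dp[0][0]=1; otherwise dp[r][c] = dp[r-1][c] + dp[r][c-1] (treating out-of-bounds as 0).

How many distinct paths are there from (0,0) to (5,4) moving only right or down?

r\c   0   1   2   3   4
  0   1   1   1   1   1
  1   0   1   2   3   4
  2   0   1   3   6  10
  3   0   1   0   6   0
  4   0   0   0   6   6
  5   0   0   0   6  12

12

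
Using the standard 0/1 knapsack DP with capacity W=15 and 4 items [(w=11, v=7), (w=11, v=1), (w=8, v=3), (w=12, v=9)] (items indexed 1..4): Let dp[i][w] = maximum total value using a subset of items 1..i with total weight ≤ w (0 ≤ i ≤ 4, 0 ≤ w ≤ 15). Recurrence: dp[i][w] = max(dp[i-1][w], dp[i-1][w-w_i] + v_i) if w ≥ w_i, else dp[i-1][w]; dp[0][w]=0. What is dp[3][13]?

i\w   0   1   2   3   4   5   6   7   8   9  10  11  12  13  14  15
  0   0   0   0   0   0   0   0   0   0   0   0   0   0   0   0   0
  1   0   0   0   0   0   0   0   0   0   0   0   7   7   7   7   7
  2   0   0   0   0   0   0   0   0   0   0   0   7   7   7   7   7
  3   0   0   0   0   0   0   0   0   3   3   3   7   7   7   7   7
  4   0   0   0   0   0   0   0   0   3   3   3   7   9   9   9   9

7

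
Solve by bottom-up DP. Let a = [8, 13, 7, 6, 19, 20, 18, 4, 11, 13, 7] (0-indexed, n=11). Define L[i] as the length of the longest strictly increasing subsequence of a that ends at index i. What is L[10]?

2

   i    0    1    2    3    4    5    6    7    8    9   10
a[i]    8   13    7    6   19   20   18    4   11   13    7
L[i]    1    2    1    1    3    4    3    1    2    3    2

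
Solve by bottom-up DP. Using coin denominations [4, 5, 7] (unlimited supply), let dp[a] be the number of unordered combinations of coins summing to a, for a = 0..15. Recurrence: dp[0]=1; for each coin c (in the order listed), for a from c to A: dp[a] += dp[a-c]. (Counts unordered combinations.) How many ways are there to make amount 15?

after  coin     0     1     2     3     4     5     6     7     8     9    10    11    12    13    14    15
          4     1     0     0     0     1     0     0     0     1     0     0     0     1     0     0     0
          5     1     0     0     0     1     1     0     0     1     1     1     0     1     1     1     1
          7     1     0     0     0     1     1     0     1     1     1     1     1     2     1     2     2

2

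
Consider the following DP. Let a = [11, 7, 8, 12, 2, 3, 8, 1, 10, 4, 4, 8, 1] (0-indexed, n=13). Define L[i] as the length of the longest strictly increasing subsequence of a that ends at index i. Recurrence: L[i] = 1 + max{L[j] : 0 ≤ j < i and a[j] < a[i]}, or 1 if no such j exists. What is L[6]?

3

   i    0    1    2    3    4    5    6    7    8    9   10   11   12
a[i]   11    7    8   12    2    3    8    1   10    4    4    8    1
L[i]    1    1    2    3    1    2    3    1    4    3    3    4    1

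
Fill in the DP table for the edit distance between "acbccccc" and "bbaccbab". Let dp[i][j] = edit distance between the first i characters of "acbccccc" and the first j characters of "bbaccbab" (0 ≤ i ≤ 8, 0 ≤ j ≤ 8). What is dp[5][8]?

   ''  b  b  a  c  c  b  a  b
''  0  1  2  3  4  5  6  7  8
 a  1  1  2  2  3  4  5  6  7
 c  2  2  2  3  2  3  4  5  6
 b  3  2  2  3  3  3  3  4  5
 c  4  3  3  3  3  3  4  4  5
 c  5  4  4  4  3  3  4  5  5
 c  6  5  5  5  4  3  4  5  6
 c  7  6  6  6  5  4  4  5  6
 c  8  7  7  7  6  5  5  5  6

5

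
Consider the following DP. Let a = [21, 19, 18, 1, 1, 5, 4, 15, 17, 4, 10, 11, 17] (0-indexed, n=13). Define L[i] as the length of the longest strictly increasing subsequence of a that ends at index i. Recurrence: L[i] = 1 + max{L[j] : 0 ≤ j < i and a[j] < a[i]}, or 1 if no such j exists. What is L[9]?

2

   i    0    1    2    3    4    5    6    7    8    9   10   11   12
a[i]   21   19   18    1    1    5    4   15   17    4   10   11   17
L[i]    1    1    1    1    1    2    2    3    4    2    3    4    5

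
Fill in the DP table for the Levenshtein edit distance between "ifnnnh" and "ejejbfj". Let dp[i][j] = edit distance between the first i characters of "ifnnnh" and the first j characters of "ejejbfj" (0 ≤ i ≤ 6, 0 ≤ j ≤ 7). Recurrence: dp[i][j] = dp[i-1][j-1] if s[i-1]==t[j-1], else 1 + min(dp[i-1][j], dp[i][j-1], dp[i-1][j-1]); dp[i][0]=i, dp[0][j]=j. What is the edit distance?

7

   ''  e  j  e  j  b  f  j
''  0  1  2  3  4  5  6  7
 i  1  1  2  3  4  5  6  7
 f  2  2  2  3  4  5  5  6
 n  3  3  3  3  4  5  6  6
 n  4  4  4  4  4  5  6  7
 n  5  5  5  5  5  5  6  7
 h  6  6  6  6  6  6  6  7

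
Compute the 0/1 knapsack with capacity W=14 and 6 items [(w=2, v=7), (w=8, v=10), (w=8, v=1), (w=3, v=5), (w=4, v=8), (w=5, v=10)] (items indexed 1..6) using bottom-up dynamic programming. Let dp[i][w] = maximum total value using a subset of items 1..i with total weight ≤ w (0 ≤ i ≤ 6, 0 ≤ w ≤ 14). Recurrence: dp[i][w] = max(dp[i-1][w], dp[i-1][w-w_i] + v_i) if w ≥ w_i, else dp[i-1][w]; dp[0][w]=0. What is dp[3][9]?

i\w   0   1   2   3   4   5   6   7   8   9  10  11  12  13  14
  0   0   0   0   0   0   0   0   0   0   0   0   0   0   0   0
  1   0   0   7   7   7   7   7   7   7   7   7   7   7   7   7
  2   0   0   7   7   7   7   7   7  10  10  17  17  17  17  17
  3   0   0   7   7   7   7   7   7  10  10  17  17  17  17  17
  4   0   0   7   7   7  12  12  12  12  12  17  17  17  22  22
  5   0   0   7   7   8  12  15  15  15  20  20  20  20  22  25
  6   0   0   7   7   8  12  15  17  17  20  22  25  25  25  30

10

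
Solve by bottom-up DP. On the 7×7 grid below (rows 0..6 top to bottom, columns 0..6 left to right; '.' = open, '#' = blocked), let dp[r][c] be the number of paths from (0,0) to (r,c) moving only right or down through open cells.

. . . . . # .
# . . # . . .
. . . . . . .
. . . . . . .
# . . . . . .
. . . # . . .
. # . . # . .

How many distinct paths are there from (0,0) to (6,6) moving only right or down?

r\c   0   1   2   3   4   5   6
  0   1   1   1   1   1   0   0
  1   0   1   2   0   1   1   1
  2   0   1   3   3   4   5   6
  3   0   1   4   7  11  16  22
  4   0   1   5  12  23  39  61
  5   0   1   6   0  23  62 123
  6   0   0   6   6   0  62 185

185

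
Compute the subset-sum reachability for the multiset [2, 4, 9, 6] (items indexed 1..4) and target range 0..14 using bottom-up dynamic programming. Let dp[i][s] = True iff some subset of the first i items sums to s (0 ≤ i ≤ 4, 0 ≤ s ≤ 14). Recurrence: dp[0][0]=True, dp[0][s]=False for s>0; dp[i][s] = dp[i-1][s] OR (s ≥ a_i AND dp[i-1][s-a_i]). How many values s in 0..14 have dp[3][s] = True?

7

i\s   0   1   2   3   4   5   6   7   8   9  10  11  12  13  14
  0   T   F   F   F   F   F   F   F   F   F   F   F   F   F   F
  1   T   F   T   F   F   F   F   F   F   F   F   F   F   F   F
  2   T   F   T   F   T   F   T   F   F   F   F   F   F   F   F
  3   T   F   T   F   T   F   T   F   F   T   F   T   F   T   F
  4   T   F   T   F   T   F   T   F   T   T   T   T   T   T   F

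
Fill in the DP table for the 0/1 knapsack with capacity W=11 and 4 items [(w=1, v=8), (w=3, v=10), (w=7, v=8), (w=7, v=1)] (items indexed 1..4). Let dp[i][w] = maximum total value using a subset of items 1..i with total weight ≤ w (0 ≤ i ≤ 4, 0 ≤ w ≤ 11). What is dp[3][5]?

i\w   0   1   2   3   4   5   6   7   8   9  10  11
  0   0   0   0   0   0   0   0   0   0   0   0   0
  1   0   8   8   8   8   8   8   8   8   8   8   8
  2   0   8   8  10  18  18  18  18  18  18  18  18
  3   0   8   8  10  18  18  18  18  18  18  18  26
  4   0   8   8  10  18  18  18  18  18  18  18  26

18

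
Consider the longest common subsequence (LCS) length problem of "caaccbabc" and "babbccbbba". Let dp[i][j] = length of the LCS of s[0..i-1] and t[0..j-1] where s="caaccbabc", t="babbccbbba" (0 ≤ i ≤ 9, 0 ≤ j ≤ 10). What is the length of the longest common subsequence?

   ''  b  a  b  b  c  c  b  b  b  a
''  0  0  0  0  0  0  0  0  0  0  0
 c  0  0  0  0  0  1  1  1  1  1  1
 a  0  0  1  1  1  1  1  1  1  1  2
 a  0  0  1  1  1  1  1  1  1  1  2
 c  0  0  1  1  1  2  2  2  2  2  2
 c  0  0  1  1  1  2  3  3  3  3  3
 b  0  1  1  2  2  2  3  4  4  4  4
 a  0  1  2  2  2  2  3  4  4  4  5
 b  0  1  2  3  3  3  3  4  5  5  5
 c  0  1  2  3  3  4  4  4  5  5  5

5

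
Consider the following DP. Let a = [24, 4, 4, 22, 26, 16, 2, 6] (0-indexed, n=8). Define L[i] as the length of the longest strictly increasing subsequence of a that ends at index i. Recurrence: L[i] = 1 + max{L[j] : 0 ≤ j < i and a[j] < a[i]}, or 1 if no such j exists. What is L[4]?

3

   i    0    1    2    3    4    5    6    7
a[i]   24    4    4   22   26   16    2    6
L[i]    1    1    1    2    3    2    1    2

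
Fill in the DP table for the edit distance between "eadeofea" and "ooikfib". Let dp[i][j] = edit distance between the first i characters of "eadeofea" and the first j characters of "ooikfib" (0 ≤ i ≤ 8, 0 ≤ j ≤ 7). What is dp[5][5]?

5

   ''  o  o  i  k  f  i  b
''  0  1  2  3  4  5  6  7
 e  1  1  2  3  4  5  6  7
 a  2  2  2  3  4  5  6  7
 d  3  3  3  3  4  5  6  7
 e  4  4  4  4  4  5  6  7
 o  5  4  4  5  5  5  6  7
 f  6  5  5  5  6  5  6  7
 e  7  6  6  6  6  6  6  7
 a  8  7  7  7  7  7  7  7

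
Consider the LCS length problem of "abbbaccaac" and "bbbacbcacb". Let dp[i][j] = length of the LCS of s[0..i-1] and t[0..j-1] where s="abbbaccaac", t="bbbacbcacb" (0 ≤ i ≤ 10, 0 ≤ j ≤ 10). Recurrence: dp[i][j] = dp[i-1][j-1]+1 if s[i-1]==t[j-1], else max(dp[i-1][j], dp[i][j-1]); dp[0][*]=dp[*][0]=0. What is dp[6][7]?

5

   ''  b  b  b  a  c  b  c  a  c  b
''  0  0  0  0  0  0  0  0  0  0  0
 a  0  0  0  0  1  1  1  1  1  1  1
 b  0  1  1  1  1  1  2  2  2  2  2
 b  0  1  2  2  2  2  2  2  2  2  3
 b  0  1  2  3  3  3  3  3  3  3  3
 a  0  1  2  3  4  4  4  4  4  4  4
 c  0  1  2  3  4  5  5  5  5  5  5
 c  0  1  2  3  4  5  5  6  6  6  6
 a  0  1  2  3  4  5  5  6  7  7  7
 a  0  1  2  3  4  5  5  6  7  7  7
 c  0  1  2  3  4  5  5  6  7  8  8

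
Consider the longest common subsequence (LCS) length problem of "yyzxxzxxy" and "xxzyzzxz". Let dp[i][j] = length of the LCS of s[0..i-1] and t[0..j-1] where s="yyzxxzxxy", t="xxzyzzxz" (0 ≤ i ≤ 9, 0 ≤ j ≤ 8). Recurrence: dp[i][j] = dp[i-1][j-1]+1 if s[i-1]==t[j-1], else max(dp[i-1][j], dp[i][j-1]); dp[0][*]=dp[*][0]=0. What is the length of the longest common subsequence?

   ''  x  x  z  y  z  z  x  z
''  0  0  0  0  0  0  0  0  0
 y  0  0  0  0  1  1  1  1  1
 y  0  0  0  0  1  1  1  1  1
 z  0  0  0  1  1  2  2  2  2
 x  0  1  1  1  1  2  2  3  3
 x  0  1  2  2  2  2  2  3  3
 z  0  1  2  3  3  3  3  3  4
 x  0  1  2  3  3  3  3  4  4
 x  0  1  2  3  3  3  3  4  4
 y  0  1  2  3  4  4  4  4  4

4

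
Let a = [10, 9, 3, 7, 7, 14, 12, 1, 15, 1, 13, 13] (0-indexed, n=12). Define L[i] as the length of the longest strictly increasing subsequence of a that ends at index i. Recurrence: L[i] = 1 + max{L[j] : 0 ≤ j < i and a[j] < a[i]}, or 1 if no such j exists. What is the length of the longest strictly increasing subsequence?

4

   i    0    1    2    3    4    5    6    7    8    9   10   11
a[i]   10    9    3    7    7   14   12    1   15    1   13   13
L[i]    1    1    1    2    2    3    3    1    4    1    4    4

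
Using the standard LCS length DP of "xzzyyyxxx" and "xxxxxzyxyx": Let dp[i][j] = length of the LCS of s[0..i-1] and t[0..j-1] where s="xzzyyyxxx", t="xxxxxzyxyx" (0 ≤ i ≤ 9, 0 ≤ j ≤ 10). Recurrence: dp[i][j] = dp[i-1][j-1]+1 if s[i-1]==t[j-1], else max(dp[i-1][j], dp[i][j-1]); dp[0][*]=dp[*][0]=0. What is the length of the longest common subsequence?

5

   ''  x  x  x  x  x  z  y  x  y  x
''  0  0  0  0  0  0  0  0  0  0  0
 x  0  1  1  1  1  1  1  1  1  1  1
 z  0  1  1  1  1  1  2  2  2  2  2
 z  0  1  1  1  1  1  2  2  2  2  2
 y  0  1  1  1  1  1  2  3  3  3  3
 y  0  1  1  1  1  1  2  3  3  4  4
 y  0  1  1  1  1  1  2  3  3  4  4
 x  0  1  2  2  2  2  2  3  4  4  5
 x  0  1  2  3  3  3  3  3  4  4  5
 x  0  1  2  3  4  4  4  4  4  4  5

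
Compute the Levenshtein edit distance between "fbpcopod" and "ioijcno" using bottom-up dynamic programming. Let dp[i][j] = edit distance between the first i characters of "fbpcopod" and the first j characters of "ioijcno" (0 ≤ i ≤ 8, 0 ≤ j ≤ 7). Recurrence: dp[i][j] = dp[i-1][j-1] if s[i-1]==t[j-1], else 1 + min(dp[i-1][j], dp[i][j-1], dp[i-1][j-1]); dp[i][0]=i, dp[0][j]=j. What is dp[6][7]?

   ''  i  o  i  j  c  n  o
''  0  1  2  3  4  5  6  7
 f  1  1  2  3  4  5  6  7
 b  2  2  2  3  4  5  6  7
 p  3  3  3  3  4  5  6  7
 c  4  4  4  4  4  4  5  6
 o  5  5  4  5  5  5  5  5
 p  6  6  5  5  6  6  6  6
 o  7  7  6  6  6  7  7  6
 d  8  8  7  7  7  7  8  7

6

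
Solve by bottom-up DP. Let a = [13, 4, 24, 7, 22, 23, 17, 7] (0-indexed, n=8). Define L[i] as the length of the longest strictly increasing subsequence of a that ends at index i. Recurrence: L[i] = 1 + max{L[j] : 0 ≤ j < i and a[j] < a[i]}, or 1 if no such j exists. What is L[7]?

   i    0    1    2    3    4    5    6    7
a[i]   13    4   24    7   22   23   17    7
L[i]    1    1    2    2    3    4    3    2

2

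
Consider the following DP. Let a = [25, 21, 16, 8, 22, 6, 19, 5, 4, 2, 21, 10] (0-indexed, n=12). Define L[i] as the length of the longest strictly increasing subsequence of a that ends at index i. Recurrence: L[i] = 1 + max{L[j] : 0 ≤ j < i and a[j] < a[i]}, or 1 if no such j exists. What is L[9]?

   i    0    1    2    3    4    5    6    7    8    9   10   11
a[i]   25   21   16    8   22    6   19    5    4    2   21   10
L[i]    1    1    1    1    2    1    2    1    1    1    3    2

1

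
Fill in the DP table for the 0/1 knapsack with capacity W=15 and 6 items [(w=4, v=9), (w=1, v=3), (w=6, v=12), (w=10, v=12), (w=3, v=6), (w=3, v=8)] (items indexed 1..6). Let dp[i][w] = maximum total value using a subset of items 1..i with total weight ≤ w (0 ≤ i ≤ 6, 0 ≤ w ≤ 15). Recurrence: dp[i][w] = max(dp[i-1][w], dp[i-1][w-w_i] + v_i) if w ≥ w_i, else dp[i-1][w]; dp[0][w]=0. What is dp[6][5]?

12

i\w   0   1   2   3   4   5   6   7   8   9  10  11  12  13  14  15
  0   0   0   0   0   0   0   0   0   0   0   0   0   0   0   0   0
  1   0   0   0   0   9   9   9   9   9   9   9   9   9   9   9   9
  2   0   3   3   3   9  12  12  12  12  12  12  12  12  12  12  12
  3   0   3   3   3   9  12  12  15  15  15  21  24  24  24  24  24
  4   0   3   3   3   9  12  12  15  15  15  21  24  24  24  24  24
  5   0   3   3   6   9  12  12  15  18  18  21  24  24  27  30  30
  6   0   3   3   8  11  12  14  17  20  20  23  26  26  29  32  32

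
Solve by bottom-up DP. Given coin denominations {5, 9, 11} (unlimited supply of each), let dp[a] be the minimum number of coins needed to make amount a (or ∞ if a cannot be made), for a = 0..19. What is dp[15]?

3

 a  0  1  2  3  4  5  6  7  8  9 10 11 12 13 14 15 16 17 18 19
dp  0  -  -  -  -  1  -  -  -  1  2  1  -  -  2  3  2  -  2  3
(- denotes ∞ / unreachable)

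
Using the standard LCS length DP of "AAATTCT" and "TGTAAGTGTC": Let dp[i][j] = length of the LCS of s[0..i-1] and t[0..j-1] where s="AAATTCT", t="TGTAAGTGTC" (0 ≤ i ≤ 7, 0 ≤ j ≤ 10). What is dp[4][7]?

3

   ''  T  G  T  A  A  G  T  G  T  C
''  0  0  0  0  0  0  0  0  0  0  0
 A  0  0  0  0  1  1  1  1  1  1  1
 A  0  0  0  0  1  2  2  2  2  2  2
 A  0  0  0  0  1  2  2  2  2  2  2
 T  0  1  1  1  1  2  2  3  3  3  3
 T  0  1  1  2  2  2  2  3  3  4  4
 C  0  1  1  2  2  2  2  3  3  4  5
 T  0  1  1  2  2  2  2  3  3  4  5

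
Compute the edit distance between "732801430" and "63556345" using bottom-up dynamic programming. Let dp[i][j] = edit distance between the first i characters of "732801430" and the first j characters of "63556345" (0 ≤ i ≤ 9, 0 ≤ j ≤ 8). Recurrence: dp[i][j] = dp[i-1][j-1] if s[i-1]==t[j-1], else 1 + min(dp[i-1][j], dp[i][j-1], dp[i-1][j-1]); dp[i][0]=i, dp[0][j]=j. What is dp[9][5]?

   ''  6  3  5  5  6  3  4  5
''  0  1  2  3  4  5  6  7  8
 7  1  1  2  3  4  5  6  7  8
 3  2  2  1  2  3  4  5  6  7
 2  3  3  2  2  3  4  5  6  7
 8  4  4  3  3  3  4  5  6  7
 0  5  5  4  4  4  4  5  6  7
 1  6  6  5  5  5  5  5  6  7
 4  7  7  6  6  6  6  6  5  6
 3  8  8  7  7  7  7  6  6  6
 0  9  9  8  8  8  8  7  7  7

8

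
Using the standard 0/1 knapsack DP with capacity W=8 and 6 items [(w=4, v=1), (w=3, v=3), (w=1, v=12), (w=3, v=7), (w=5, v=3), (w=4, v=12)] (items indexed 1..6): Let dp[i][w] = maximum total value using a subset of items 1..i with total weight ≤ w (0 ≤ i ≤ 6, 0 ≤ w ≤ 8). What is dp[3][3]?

i\w   0   1   2   3   4   5   6   7   8
  0   0   0   0   0   0   0   0   0   0
  1   0   0   0   0   1   1   1   1   1
  2   0   0   0   3   3   3   3   4   4
  3   0  12  12  12  15  15  15  15  16
  4   0  12  12  12  19  19  19  22  22
  5   0  12  12  12  19  19  19  22  22
  6   0  12  12  12  19  24  24  24  31

12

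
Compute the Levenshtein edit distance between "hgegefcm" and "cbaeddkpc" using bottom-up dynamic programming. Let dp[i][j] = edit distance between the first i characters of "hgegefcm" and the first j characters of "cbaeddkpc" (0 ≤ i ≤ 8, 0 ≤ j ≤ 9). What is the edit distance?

8

   ''  c  b  a  e  d  d  k  p  c
''  0  1  2  3  4  5  6  7  8  9
 h  1  1  2  3  4  5  6  7  8  9
 g  2  2  2  3  4  5  6  7  8  9
 e  3  3  3  3  3  4  5  6  7  8
 g  4  4  4  4  4  4  5  6  7  8
 e  5  5  5  5  4  5  5  6  7  8
 f  6  6  6  6  5  5  6  6  7  8
 c  7  6  7  7  6  6  6  7  7  7
 m  8  7  7  8  7  7  7  7  8  8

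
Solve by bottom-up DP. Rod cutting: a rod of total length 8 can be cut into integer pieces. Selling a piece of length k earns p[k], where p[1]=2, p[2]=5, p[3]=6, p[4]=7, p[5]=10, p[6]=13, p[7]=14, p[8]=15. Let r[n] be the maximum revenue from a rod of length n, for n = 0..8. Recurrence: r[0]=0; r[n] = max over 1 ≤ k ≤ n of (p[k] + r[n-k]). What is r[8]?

20

   n    0    1    2    3    4    5    6    7    8
r[n]    0    2    5    7   10   12   15   17   20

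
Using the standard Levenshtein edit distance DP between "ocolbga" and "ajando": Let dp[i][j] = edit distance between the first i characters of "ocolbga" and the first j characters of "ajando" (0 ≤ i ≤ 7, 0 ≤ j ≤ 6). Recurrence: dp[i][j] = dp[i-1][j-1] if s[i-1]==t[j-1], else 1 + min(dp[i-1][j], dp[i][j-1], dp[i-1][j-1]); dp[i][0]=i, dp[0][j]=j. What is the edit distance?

   ''  a  j  a  n  d  o
''  0  1  2  3  4  5  6
 o  1  1  2  3  4  5  5
 c  2  2  2  3  4  5  6
 o  3  3  3  3  4  5  5
 l  4  4  4  4  4  5  6
 b  5  5  5  5  5  5  6
 g  6  6  6  6  6  6  6
 a  7  6  7  6  7  7  7

7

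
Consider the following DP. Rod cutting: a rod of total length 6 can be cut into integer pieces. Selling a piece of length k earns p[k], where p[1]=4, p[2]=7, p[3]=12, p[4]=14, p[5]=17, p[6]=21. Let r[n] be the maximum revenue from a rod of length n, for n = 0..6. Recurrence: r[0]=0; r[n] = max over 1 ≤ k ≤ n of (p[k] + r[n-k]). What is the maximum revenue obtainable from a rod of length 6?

24

   n    0    1    2    3    4    5    6
r[n]    0    4    8   12   16   20   24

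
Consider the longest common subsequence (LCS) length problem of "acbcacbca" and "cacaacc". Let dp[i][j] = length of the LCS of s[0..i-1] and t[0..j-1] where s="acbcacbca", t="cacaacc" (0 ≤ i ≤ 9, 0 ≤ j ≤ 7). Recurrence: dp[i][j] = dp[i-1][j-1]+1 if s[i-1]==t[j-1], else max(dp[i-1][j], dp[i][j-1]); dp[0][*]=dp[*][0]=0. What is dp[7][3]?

3

   ''  c  a  c  a  a  c  c
''  0  0  0  0  0  0  0  0
 a  0  0  1  1  1  1  1  1
 c  0  1  1  2  2  2  2  2
 b  0  1  1  2  2  2  2  2
 c  0  1  1  2  2  2  3  3
 a  0  1  2  2  3  3  3  3
 c  0  1  2  3  3  3  4  4
 b  0  1  2  3  3  3  4  4
 c  0  1  2  3  3  3  4  5
 a  0  1  2  3  4  4  4  5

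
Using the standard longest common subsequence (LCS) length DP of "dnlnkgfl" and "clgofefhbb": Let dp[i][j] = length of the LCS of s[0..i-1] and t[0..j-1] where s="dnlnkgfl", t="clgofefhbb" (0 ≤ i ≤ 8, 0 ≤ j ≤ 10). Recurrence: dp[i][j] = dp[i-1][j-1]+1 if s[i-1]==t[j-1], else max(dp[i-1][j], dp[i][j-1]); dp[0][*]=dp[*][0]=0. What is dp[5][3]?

1

   ''  c  l  g  o  f  e  f  h  b  b
''  0  0  0  0  0  0  0  0  0  0  0
 d  0  0  0  0  0  0  0  0  0  0  0
 n  0  0  0  0  0  0  0  0  0  0  0
 l  0  0  1  1  1  1  1  1  1  1  1
 n  0  0  1  1  1  1  1  1  1  1  1
 k  0  0  1  1  1  1  1  1  1  1  1
 g  0  0  1  2  2  2  2  2  2  2  2
 f  0  0  1  2  2  3  3  3  3  3  3
 l  0  0  1  2  2  3  3  3  3  3  3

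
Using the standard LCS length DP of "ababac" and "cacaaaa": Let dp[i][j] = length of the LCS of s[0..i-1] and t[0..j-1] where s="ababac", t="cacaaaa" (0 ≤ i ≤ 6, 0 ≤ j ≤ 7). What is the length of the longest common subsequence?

   ''  c  a  c  a  a  a  a
''  0  0  0  0  0  0  0  0
 a  0  0  1  1  1  1  1  1
 b  0  0  1  1  1  1  1  1
 a  0  0  1  1  2  2  2  2
 b  0  0  1  1  2  2  2  2
 a  0  0  1  1  2  3  3  3
 c  0  1  1  2  2  3  3  3

3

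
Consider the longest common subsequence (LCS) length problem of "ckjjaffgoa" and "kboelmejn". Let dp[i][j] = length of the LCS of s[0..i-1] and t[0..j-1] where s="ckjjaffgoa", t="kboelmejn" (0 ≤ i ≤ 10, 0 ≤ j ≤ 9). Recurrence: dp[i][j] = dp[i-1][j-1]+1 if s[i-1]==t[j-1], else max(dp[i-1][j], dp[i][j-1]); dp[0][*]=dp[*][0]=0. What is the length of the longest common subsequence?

   ''  k  b  o  e  l  m  e  j  n
''  0  0  0  0  0  0  0  0  0  0
 c  0  0  0  0  0  0  0  0  0  0
 k  0  1  1  1  1  1  1  1  1  1
 j  0  1  1  1  1  1  1  1  2  2
 j  0  1  1  1  1  1  1  1  2  2
 a  0  1  1  1  1  1  1  1  2  2
 f  0  1  1  1  1  1  1  1  2  2
 f  0  1  1  1  1  1  1  1  2  2
 g  0  1  1  1  1  1  1  1  2  2
 o  0  1  1  2  2  2  2  2  2  2
 a  0  1  1  2  2  2  2  2  2  2

2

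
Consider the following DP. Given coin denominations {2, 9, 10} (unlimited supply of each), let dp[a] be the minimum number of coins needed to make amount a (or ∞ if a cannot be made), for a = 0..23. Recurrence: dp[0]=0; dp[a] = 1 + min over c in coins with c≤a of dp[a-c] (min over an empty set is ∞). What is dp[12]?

2

 a  0  1  2  3  4  5  6  7  8  9 10 11 12 13 14 15 16 17 18 19 20 21 22 23
dp  0  -  1  -  2  -  3  -  4  1  1  2  2  3  3  4  4  5  2  2  2  3  3  4
(- denotes ∞ / unreachable)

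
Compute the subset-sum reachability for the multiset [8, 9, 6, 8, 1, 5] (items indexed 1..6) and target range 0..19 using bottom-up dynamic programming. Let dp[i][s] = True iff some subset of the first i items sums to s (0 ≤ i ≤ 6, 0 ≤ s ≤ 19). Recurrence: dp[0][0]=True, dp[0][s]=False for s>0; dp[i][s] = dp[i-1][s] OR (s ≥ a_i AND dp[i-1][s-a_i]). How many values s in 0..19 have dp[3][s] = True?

i\s   0   1   2   3   4   5   6   7   8   9  10  11  12  13  14  15  16  17  18  19
  0   T   F   F   F   F   F   F   F   F   F   F   F   F   F   F   F   F   F   F   F
  1   T   F   F   F   F   F   F   F   T   F   F   F   F   F   F   F   F   F   F   F
  2   T   F   F   F   F   F   F   F   T   T   F   F   F   F   F   F   F   T   F   F
  3   T   F   F   F   F   F   T   F   T   T   F   F   F   F   T   T   F   T   F   F
  4   T   F   F   F   F   F   T   F   T   T   F   F   F   F   T   T   T   T   F   F
  5   T   T   F   F   F   F   T   T   T   T   T   F   F   F   T   T   T   T   T   F
  6   T   T   F   F   F   T   T   T   T   T   T   T   T   T   T   T   T   T   T   T

7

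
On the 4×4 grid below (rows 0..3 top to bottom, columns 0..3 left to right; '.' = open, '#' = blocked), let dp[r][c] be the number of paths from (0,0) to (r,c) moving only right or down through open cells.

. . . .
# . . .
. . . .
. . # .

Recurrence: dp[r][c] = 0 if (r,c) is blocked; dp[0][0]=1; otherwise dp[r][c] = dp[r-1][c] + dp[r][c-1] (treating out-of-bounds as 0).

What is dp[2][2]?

3

r\c   0   1   2   3
  0   1   1   1   1
  1   0   1   2   3
  2   0   1   3   6
  3   0   1   0   6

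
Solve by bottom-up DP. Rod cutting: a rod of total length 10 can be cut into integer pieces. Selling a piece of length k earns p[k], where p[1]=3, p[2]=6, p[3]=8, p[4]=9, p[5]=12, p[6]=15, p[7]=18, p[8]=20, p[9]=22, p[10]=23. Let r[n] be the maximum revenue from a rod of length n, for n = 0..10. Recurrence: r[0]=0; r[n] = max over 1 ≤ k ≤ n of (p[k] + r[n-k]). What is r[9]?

   n    0    1    2    3    4    5    6    7    8    9   10
r[n]    0    3    6    9   12   15   18   21   24   27   30

27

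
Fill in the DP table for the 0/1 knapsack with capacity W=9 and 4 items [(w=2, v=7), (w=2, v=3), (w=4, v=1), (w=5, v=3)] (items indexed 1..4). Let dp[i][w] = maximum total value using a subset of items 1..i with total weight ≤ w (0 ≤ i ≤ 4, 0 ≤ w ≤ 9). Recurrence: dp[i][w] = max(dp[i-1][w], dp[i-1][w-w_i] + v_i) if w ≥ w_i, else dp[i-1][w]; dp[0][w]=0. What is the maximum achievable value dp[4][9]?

i\w   0   1   2   3   4   5   6   7   8   9
  0   0   0   0   0   0   0   0   0   0   0
  1   0   0   7   7   7   7   7   7   7   7
  2   0   0   7   7  10  10  10  10  10  10
  3   0   0   7   7  10  10  10  10  11  11
  4   0   0   7   7  10  10  10  10  11  13

13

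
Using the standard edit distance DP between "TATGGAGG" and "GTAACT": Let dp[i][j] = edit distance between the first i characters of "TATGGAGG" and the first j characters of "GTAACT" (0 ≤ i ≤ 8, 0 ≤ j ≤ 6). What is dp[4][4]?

3

   ''  G  T  A  A  C  T
''  0  1  2  3  4  5  6
 T  1  1  1  2  3  4  5
 A  2  2  2  1  2  3  4
 T  3  3  2  2  2  3  3
 G  4  3  3  3  3  3  4
 G  5  4  4  4  4  4  4
 A  6  5  5  4  4  5  5
 G  7  6  6  5  5  5  6
 G  8  7  7  6  6  6  6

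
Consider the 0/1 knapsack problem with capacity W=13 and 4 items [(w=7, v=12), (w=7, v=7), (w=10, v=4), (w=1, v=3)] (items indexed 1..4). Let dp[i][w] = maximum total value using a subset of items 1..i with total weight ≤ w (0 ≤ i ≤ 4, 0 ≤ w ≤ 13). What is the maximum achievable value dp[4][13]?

15

i\w   0   1   2   3   4   5   6   7   8   9  10  11  12  13
  0   0   0   0   0   0   0   0   0   0   0   0   0   0   0
  1   0   0   0   0   0   0   0  12  12  12  12  12  12  12
  2   0   0   0   0   0   0   0  12  12  12  12  12  12  12
  3   0   0   0   0   0   0   0  12  12  12  12  12  12  12
  4   0   3   3   3   3   3   3  12  15  15  15  15  15  15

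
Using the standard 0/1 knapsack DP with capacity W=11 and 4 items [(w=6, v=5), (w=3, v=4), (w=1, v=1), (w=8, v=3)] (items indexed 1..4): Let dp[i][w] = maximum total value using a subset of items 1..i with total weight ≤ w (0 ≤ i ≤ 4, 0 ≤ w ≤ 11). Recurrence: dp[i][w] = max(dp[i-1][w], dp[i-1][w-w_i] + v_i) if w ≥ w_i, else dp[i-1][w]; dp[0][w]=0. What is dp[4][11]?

10

i\w   0   1   2   3   4   5   6   7   8   9  10  11
  0   0   0   0   0   0   0   0   0   0   0   0   0
  1   0   0   0   0   0   0   5   5   5   5   5   5
  2   0   0   0   4   4   4   5   5   5   9   9   9
  3   0   1   1   4   5   5   5   6   6   9  10  10
  4   0   1   1   4   5   5   5   6   6   9  10  10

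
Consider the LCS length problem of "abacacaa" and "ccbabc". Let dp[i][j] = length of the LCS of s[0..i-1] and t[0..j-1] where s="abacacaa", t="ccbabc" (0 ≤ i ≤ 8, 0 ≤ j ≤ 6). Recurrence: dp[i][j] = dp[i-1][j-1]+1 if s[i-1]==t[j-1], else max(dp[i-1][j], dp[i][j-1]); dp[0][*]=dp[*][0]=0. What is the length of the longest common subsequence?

   ''  c  c  b  a  b  c
''  0  0  0  0  0  0  0
 a  0  0  0  0  1  1  1
 b  0  0  0  1  1  2  2
 a  0  0  0  1  2  2  2
 c  0  1  1  1  2  2  3
 a  0  1  1  1  2  2  3
 c  0  1  2  2  2  2  3
 a  0  1  2  2  3  3  3
 a  0  1  2  2  3  3  3

3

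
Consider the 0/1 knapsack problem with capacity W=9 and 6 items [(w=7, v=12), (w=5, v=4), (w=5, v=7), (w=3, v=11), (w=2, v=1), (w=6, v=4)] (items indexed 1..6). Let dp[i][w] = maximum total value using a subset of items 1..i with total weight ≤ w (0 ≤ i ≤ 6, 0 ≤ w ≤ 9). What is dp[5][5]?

12

i\w   0   1   2   3   4   5   6   7   8   9
  0   0   0   0   0   0   0   0   0   0   0
  1   0   0   0   0   0   0   0  12  12  12
  2   0   0   0   0   0   4   4  12  12  12
  3   0   0   0   0   0   7   7  12  12  12
  4   0   0   0  11  11  11  11  12  18  18
  5   0   0   1  11  11  12  12  12  18  18
  6   0   0   1  11  11  12  12  12  18  18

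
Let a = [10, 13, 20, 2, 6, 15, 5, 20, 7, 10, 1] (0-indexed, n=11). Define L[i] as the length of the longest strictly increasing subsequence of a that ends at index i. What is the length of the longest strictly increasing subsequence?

   i    0    1    2    3    4    5    6    7    8    9   10
a[i]   10   13   20    2    6   15    5   20    7   10    1
L[i]    1    2    3    1    2    3    2    4    3    4    1

4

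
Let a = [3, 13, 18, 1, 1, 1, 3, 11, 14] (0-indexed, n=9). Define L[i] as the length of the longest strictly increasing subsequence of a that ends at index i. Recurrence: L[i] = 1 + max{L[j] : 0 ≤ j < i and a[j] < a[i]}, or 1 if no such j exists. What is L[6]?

2

   i    0    1    2    3    4    5    6    7    8
a[i]    3   13   18    1    1    1    3   11   14
L[i]    1    2    3    1    1    1    2    3    4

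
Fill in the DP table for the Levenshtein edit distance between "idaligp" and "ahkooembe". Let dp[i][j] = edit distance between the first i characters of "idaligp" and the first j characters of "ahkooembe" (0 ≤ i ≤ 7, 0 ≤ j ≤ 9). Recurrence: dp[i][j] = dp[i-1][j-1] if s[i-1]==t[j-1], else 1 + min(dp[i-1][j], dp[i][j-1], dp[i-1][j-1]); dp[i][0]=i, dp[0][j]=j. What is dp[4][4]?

   ''  a  h  k  o  o  e  m  b  e
''  0  1  2  3  4  5  6  7  8  9
 i  1  1  2  3  4  5  6  7  8  9
 d  2  2  2  3  4  5  6  7  8  9
 a  3  2  3  3  4  5  6  7  8  9
 l  4  3  3  4  4  5  6  7  8  9
 i  5  4  4  4  5  5  6  7  8  9
 g  6  5  5  5  5  6  6  7  8  9
 p  7  6  6  6  6  6  7  7  8  9

4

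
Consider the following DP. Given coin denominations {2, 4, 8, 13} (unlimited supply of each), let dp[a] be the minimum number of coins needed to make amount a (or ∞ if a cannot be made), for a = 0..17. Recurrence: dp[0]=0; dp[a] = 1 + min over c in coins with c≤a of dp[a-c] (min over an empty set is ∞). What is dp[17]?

2

 a  0  1  2  3  4  5  6  7  8  9 10 11 12 13 14 15 16 17
dp  0  -  1  -  1  -  2  -  1  -  2  -  2  1  3  2  2  2
(- denotes ∞ / unreachable)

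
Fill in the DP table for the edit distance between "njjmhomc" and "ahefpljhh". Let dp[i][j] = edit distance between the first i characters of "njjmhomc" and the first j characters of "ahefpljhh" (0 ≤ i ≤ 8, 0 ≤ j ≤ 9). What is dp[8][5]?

   ''  a  h  e  f  p  l  j  h  h
''  0  1  2  3  4  5  6  7  8  9
 n  1  1  2  3  4  5  6  7  8  9
 j  2  2  2  3  4  5  6  6  7  8
 j  3  3  3  3  4  5  6  6  7  8
 m  4  4  4  4  4  5  6  7  7  8
 h  5  5  4  5  5  5  6  7  7  7
 o  6  6  5  5  6  6  6  7  8  8
 m  7  7  6  6  6  7  7  7  8  9
 c  8  8  7  7  7  7  8  8  8  9

7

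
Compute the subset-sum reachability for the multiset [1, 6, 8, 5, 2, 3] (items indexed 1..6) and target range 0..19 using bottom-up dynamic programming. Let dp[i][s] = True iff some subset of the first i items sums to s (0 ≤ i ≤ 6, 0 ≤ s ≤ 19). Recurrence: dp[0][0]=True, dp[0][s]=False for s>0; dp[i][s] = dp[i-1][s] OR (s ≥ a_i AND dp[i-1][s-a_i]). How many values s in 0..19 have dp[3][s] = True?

i\s   0   1   2   3   4   5   6   7   8   9  10  11  12  13  14  15  16  17  18  19
  0   T   F   F   F   F   F   F   F   F   F   F   F   F   F   F   F   F   F   F   F
  1   T   T   F   F   F   F   F   F   F   F   F   F   F   F   F   F   F   F   F   F
  2   T   T   F   F   F   F   T   T   F   F   F   F   F   F   F   F   F   F   F   F
  3   T   T   F   F   F   F   T   T   T   T   F   F   F   F   T   T   F   F   F   F
  4   T   T   F   F   F   T   T   T   T   T   F   T   T   T   T   T   F   F   F   T
  5   T   T   T   T   F   T   T   T   T   T   T   T   T   T   T   T   T   T   F   T
  6   T   T   T   T   T   T   T   T   T   T   T   T   T   T   T   T   T   T   T   T

8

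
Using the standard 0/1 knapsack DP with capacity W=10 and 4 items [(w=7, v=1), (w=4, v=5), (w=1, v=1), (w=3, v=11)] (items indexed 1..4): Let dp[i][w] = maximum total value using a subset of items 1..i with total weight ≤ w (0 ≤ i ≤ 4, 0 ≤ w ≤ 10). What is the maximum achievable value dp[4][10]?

17

i\w   0   1   2   3   4   5   6   7   8   9  10
  0   0   0   0   0   0   0   0   0   0   0   0
  1   0   0   0   0   0   0   0   1   1   1   1
  2   0   0   0   0   5   5   5   5   5   5   5
  3   0   1   1   1   5   6   6   6   6   6   6
  4   0   1   1  11  12  12  12  16  17  17  17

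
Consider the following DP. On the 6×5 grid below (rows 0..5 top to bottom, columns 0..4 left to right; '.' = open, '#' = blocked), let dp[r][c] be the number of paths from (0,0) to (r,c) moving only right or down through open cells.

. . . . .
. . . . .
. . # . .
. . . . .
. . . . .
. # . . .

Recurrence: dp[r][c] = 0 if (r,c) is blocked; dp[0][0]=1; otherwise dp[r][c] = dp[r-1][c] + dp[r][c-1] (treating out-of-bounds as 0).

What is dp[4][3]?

r\c   0   1   2   3   4
  0   1   1   1   1   1
  1   1   2   3   4   5
  2   1   3   0   4   9
  3   1   4   4   8  17
  4   1   5   9  17  34
  5   1   0   9  26  60

17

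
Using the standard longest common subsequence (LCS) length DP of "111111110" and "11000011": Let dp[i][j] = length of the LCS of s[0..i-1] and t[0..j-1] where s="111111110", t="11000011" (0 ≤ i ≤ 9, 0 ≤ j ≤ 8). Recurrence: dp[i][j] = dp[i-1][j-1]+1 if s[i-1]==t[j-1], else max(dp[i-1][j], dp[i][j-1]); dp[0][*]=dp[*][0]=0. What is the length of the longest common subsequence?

4

   ''  1  1  0  0  0  0  1  1
''  0  0  0  0  0  0  0  0  0
 1  0  1  1  1  1  1  1  1  1
 1  0  1  2  2  2  2  2  2  2
 1  0  1  2  2  2  2  2  3  3
 1  0  1  2  2  2  2  2  3  4
 1  0  1  2  2  2  2  2  3  4
 1  0  1  2  2  2  2  2  3  4
 1  0  1  2  2  2  2  2  3  4
 1  0  1  2  2  2  2  2  3  4
 0  0  1  2  3  3  3  3  3  4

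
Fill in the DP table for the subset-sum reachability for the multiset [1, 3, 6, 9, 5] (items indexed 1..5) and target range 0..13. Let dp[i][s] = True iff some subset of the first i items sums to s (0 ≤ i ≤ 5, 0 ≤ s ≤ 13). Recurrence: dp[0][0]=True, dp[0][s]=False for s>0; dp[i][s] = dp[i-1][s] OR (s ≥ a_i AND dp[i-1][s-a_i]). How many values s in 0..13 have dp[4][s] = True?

10

i\s   0   1   2   3   4   5   6   7   8   9  10  11  12  13
  0   T   F   F   F   F   F   F   F   F   F   F   F   F   F
  1   T   T   F   F   F   F   F   F   F   F   F   F   F   F
  2   T   T   F   T   T   F   F   F   F   F   F   F   F   F
  3   T   T   F   T   T   F   T   T   F   T   T   F   F   F
  4   T   T   F   T   T   F   T   T   F   T   T   F   T   T
  5   T   T   F   T   T   T   T   T   T   T   T   T   T   T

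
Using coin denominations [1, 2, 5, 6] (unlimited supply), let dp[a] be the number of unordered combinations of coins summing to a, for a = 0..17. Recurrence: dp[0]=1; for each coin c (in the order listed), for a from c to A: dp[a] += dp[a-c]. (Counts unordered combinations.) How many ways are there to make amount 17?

after  coin     0     1     2     3     4     5     6     7     8     9    10    11    12    13    14    15    16    17
          1     1     1     1     1     1     1     1     1     1     1     1     1     1     1     1     1     1     1
          2     1     1     2     2     3     3     4     4     5     5     6     6     7     7     8     8     9     9
          5     1     1     2     2     3     4     5     6     7     8    10    11    13    14    16    18    20    22
          6     1     1     2     2     3     4     6     7     9    10    13    15    19    21    25    28    33    37

37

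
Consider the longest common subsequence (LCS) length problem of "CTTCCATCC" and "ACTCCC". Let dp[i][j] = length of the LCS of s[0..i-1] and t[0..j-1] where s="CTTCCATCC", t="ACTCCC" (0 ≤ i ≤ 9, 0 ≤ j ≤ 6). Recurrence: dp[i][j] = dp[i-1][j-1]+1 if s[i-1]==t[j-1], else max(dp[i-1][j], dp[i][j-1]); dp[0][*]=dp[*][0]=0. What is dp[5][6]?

   ''  A  C  T  C  C  C
''  0  0  0  0  0  0  0
 C  0  0  1  1  1  1  1
 T  0  0  1  2  2  2  2
 T  0  0  1  2  2  2  2
 C  0  0  1  2  3  3  3
 C  0  0  1  2  3  4  4
 A  0  1  1  2  3  4  4
 T  0  1  1  2  3  4  4
 C  0  1  2  2  3  4  5
 C  0  1  2  2  3  4  5

4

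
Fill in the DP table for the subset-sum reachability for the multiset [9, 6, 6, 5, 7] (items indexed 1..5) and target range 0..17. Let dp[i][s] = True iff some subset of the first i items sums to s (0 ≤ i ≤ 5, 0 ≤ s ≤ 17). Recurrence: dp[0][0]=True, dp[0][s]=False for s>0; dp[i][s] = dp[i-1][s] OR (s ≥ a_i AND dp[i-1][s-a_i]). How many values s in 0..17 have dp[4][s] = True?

9

i\s   0   1   2   3   4   5   6   7   8   9  10  11  12  13  14  15  16  17
  0   T   F   F   F   F   F   F   F   F   F   F   F   F   F   F   F   F   F
  1   T   F   F   F   F   F   F   F   F   T   F   F   F   F   F   F   F   F
  2   T   F   F   F   F   F   T   F   F   T   F   F   F   F   F   T   F   F
  3   T   F   F   F   F   F   T   F   F   T   F   F   T   F   F   T   F   F
  4   T   F   F   F   F   T   T   F   F   T   F   T   T   F   T   T   F   T
  5   T   F   F   F   F   T   T   T   F   T   F   T   T   T   T   T   T   T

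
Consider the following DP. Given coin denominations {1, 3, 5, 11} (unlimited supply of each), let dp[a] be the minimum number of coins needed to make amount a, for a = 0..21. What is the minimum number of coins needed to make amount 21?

3

 a  0  1  2  3  4  5  6  7  8  9 10 11 12 13 14 15 16 17 18 19 20 21
dp  0  1  2  1  2  1  2  3  2  3  2  1  2  3  2  3  2  3  4  3  4  3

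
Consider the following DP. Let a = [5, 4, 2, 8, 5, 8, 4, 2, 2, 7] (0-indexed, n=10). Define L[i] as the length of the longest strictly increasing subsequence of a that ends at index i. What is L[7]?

1

   i    0    1    2    3    4    5    6    7    8    9
a[i]    5    4    2    8    5    8    4    2    2    7
L[i]    1    1    1    2    2    3    2    1    1    3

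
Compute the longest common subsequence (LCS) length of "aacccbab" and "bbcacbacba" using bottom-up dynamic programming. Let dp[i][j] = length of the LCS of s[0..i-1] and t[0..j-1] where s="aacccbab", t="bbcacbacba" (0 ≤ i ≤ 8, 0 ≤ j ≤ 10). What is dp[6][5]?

   ''  b  b  c  a  c  b  a  c  b  a
''  0  0  0  0  0  0  0  0  0  0  0
 a  0  0  0  0  1  1  1  1  1  1  1
 a  0  0  0  0  1  1  1  2  2  2  2
 c  0  0  0  1  1  2  2  2  3  3  3
 c  0  0  0  1  1  2  2  2  3  3  3
 c  0  0  0  1  1  2  2  2  3  3  3
 b  0  1  1  1  1  2  3  3  3  4  4
 a  0  1  1  1  2  2  3  4  4  4  5
 b  0  1  2  2  2  2  3  4  4  5  5

2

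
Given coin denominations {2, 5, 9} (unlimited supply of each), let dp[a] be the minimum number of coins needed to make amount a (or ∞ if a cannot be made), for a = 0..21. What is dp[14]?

2

 a  0  1  2  3  4  5  6  7  8  9 10 11 12 13 14 15 16 17 18 19 20 21
dp  0  -  1  -  2  1  3  2  4  1  2  2  3  3  2  3  3  4  2  3  3  4
(- denotes ∞ / unreachable)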